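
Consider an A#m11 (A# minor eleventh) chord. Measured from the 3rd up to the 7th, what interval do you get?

The chord tones of A#m11 (A# minor eleventh) are A#–C#–E#–G#–B#–D#.
That puts C# below G#.
C# up to G# spans 5 letter names and 7 semitones — a perfect fifth.

perfect fifth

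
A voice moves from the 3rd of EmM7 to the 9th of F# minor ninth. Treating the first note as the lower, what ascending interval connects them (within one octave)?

The 3rd of EmM7 is G; the 9th of F# minor ninth is G#.
From G to G#: 1 semitone over a unison = augmented.

A1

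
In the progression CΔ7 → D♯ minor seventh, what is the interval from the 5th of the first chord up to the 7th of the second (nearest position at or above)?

CΔ7 has G as its 5th, and D♯ minor seventh has C♯ as its 7th.
4 letter names make it a fourth; at 6 semitones (a half step wider than perfect) the quality is augmented.

augmented 4th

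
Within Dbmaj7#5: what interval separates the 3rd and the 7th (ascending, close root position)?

Dbmaj7#5 (Db augmented major seventh) is spelled Db–F–A–C.
The 3rd is F and the 7th is C.
From F to C is 7 semitones, exactly the perfect fifth.

perfect fifth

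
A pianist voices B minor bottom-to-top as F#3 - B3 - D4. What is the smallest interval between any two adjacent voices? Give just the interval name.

minor third

Adjacent intervals: F#3→B3 = perfect fourth; B3→D4 = minor third.
The smallest is B3 to D4, a minor third (3 semitones).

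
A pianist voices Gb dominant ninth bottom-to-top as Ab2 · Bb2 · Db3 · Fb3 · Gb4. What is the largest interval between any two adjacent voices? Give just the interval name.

Adjacent intervals: Ab2→Bb2 = major second; Bb2→Db3 = minor third; Db3→Fb3 = minor third; Fb3→Gb4 = major ninth.
The largest is Fb3 to Gb4, a major ninth (14 semitones).

major 9th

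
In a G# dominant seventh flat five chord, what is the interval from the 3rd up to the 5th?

G#7b5 is spelled G#–B#–D–F#.
So we need the interval from B# up to D.
B# up to D is 2 semitones, a whole step narrower than a major third, so the interval is diminished.

d3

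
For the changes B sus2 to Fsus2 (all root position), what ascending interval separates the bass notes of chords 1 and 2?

The roots are B and F.
From B to F: 6 semitones over a fifth = diminished.

d5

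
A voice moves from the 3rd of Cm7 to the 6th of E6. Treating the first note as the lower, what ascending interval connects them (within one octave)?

Cm7 has E♭ as its 3rd, and E6 has C♯ as its 6th.
6 letter names make it a sixth; at 10 semitones (a half step wider than major) the quality is augmented.

augmented sixth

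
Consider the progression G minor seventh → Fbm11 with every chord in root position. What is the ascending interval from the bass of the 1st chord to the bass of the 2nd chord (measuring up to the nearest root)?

diminished seventh

The roots are G and Fb.
From G to Fb: 9 semitones over a seventh = diminished.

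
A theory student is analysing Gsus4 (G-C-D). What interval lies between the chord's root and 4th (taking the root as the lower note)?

That puts G below C.
G up to C spans 4 letter names and 5 semitones — a perfect fourth.

perfect fourth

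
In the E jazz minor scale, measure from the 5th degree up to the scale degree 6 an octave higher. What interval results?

major ninth

Spelling the E jazz minor scale: E F♯ G A B C♯ D♯.
So we need the interval from B up to C♯.
From B to C♯ is 14 semitones, exactly the major ninth.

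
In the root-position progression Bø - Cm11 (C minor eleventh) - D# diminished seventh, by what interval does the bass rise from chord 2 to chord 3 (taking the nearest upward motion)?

The roots are C and D#.
2 letter names make it a second; at 3 semitones (a half step wider than major) the quality is augmented.

augmented 2nd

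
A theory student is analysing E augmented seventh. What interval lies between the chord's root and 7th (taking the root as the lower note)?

minor seventh

The chord tones of Eaug7 are E–G#–B#–D.
So we need the interval from E up to D.
7 letter names make it a seventh; at 10 semitones (a half step narrower than major) the quality is minor.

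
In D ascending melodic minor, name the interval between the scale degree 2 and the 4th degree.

minor 3rd

The scale runs D E F G A B C#.
That puts E below G.
E up to G is 3 semitones, a half step narrower than a major third, so the interval is minor.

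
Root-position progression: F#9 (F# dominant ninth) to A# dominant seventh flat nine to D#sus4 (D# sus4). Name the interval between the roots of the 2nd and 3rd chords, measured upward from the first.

The roots are A# and D#.
Counting 4 letters and 5 half steps from A# gives a perfect fourth.

perfect fourth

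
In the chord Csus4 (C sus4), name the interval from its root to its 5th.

C sus4 is spelled C-F-G.
The root is C and the 5th is G.
Counting 5 letters and 7 half steps from C gives a perfect fifth.

perfect fifth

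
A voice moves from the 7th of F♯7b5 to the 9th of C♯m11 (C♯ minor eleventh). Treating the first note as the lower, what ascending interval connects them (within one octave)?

major seventh

F♯7b5 has E as its 7th, and C♯m11 (C♯ minor eleventh) has D♯ as its 9th.
E up to D♯ spans 7 letter names and 11 semitones — a major seventh.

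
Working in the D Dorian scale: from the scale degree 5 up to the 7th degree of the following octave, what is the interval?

minor 10th

The scale runs D E F G A B C.
That puts A below C.
10 letter names make it a tenth; at 15 semitones (a half step narrower than major) the quality is minor.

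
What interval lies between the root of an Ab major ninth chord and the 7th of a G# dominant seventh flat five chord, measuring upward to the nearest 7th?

augmented sixth

The root of Ab major ninth is Ab; the 7th of G# dominant seventh flat five is F#.
6 letter names make it a sixth; at 10 semitones (a half step wider than major) the quality is augmented.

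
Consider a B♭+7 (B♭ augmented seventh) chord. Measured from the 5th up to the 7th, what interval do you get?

B♭7#5 is spelled B♭–D–F♯–A♭.
5th = F♯; 7th = A♭.
F♯ up to A♭ is 2 semitones, a whole step narrower than a major third, so the interval is diminished.

diminished third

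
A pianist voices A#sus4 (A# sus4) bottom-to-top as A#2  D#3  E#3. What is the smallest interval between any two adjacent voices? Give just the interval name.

M2

Adjacent intervals: A#2→D#3 = perfect fourth; D#3→E#3 = major second.
The smallest is D#3 to E#3, a major second (2 semitones).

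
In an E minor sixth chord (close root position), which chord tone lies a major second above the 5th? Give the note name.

Spelling the chord: E-G-B-C#.
The 5th is B. A major second above B is C#.
C# is the chord's 6th.

C#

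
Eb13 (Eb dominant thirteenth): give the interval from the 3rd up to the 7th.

diminished fifth

Eb13 is spelled Eb, G, Bb, Db, F, C.
The 3rd is G and the 7th is Db.
From G to Db: 6 semitones over a fifth = diminished.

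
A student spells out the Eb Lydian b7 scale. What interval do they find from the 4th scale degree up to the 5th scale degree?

Eb lydian dominant: Eb F G A Bb C Db.
4th scale degree = A; degree 5 = Bb.
2 letter names make it a second; at 1 semitone (a half step narrower than major) the quality is minor.

minor second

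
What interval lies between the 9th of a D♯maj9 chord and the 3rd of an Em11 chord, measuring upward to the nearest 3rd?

The 9th of D♯maj9 is E♯; the 3rd of Em11 is G.
3 letter names make it a third; at 2 semitones (a whole step narrower than major) the quality is diminished.

diminished third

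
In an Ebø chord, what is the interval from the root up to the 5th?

diminished fifth

Ebm7b5 (Eb half-diminished seventh) is spelled Eb-Gb-Bbb-Db.
Root = Eb; 5th = Bbb.
5 letter names make it a fifth; at 6 semitones (a half step narrower than perfect) the quality is diminished.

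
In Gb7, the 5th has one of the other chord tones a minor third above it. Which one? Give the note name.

Fb

Gb dominant seventh is spelled Gb-Bb-Db-Fb.
The 5th is Db. A minor third above Db is Fb.
Fb is the chord's 7th.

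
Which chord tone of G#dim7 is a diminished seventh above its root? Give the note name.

F

G#dim7 (G# diminished seventh): G# B D F.
The root is G#. A diminished seventh above G# is F.
F is the chord's 7th.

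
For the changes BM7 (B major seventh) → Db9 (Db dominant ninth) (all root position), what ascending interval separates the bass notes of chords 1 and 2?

The roots are B and Db.
B up to Db is 2 semitones, a whole step narrower than a major third, so the interval is diminished.

d3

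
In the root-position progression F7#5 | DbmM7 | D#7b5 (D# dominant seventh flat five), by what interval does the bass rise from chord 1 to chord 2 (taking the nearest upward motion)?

The roots are F and Db.
From F to Db: 8 semitones over a sixth = minor.

m6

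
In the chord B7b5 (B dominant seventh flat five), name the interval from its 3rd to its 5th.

B7b5 (B dominant seventh flat five): B–D♯–F–A.
3rd = D♯; 5th = F.
From D♯ to F: 2 semitones over a third = diminished.

diminished third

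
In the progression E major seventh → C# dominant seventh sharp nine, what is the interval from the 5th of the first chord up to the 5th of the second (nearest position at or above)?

The 5th of E major seventh is B; the 5th of C# dominant seventh sharp nine is G#.
Counting 6 letters and 9 half steps from B gives a major sixth.

major sixth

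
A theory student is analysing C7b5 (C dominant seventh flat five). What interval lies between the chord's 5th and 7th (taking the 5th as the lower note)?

The chord tones of C dominant seventh flat five are C-E-G♭-B♭.
The 5th is G♭ and the 7th is B♭.
From G♭ to B♭ is 4 semitones, exactly the major third.

major 3rd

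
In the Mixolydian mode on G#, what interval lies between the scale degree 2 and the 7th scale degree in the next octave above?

minor 13th

Spelling the Mixolydian mode on G#: G# A# B# C# D# E# F#.
The scale degree 2 is A# and the degree 7 (up an octave) is F#.
From A# to F#: 20 semitones over a thirteenth = minor.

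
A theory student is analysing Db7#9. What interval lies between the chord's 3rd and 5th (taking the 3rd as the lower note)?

Db7#9 is spelled Db–F–Ab–Cb–E.
So we need the interval from F up to Ab.
F up to Ab is 3 semitones, a half step narrower than a major third, so the interval is minor.

minor 3rd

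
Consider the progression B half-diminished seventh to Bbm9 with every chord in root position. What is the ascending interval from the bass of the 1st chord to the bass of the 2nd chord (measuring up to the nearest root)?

diminished octave

The roots are B and Bb.
8 letter names make it an octave; at 11 semitones (a half step narrower than perfect) the quality is diminished.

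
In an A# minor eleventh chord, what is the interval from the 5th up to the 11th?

minor 7th

Spelling the chord: A#, C#, E#, G#, B#, D#.
The 5th is E# and the 11th is D#.
E# up to D# is 10 semitones, a half step narrower than a major seventh, so the interval is minor.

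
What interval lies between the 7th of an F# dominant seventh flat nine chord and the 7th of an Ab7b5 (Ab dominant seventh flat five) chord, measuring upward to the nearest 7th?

F# dominant seventh flat nine has E as its 7th, and Ab7b5 (Ab dominant seventh flat five) has Gb as its 7th.
From E to Gb: 2 semitones over a third = diminished.

d3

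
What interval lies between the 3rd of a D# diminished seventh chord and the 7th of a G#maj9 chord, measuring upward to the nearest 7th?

augmented unison

The 3rd of D# diminished seventh is F#; the 7th of G#maj9 is F##.
From F# to F##: 1 semitone over a unison = augmented.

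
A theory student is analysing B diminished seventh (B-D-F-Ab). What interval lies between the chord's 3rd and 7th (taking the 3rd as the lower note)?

That puts D below Ab.
D up to Ab is 6 semitones, a half step narrower than a perfect fifth, so the interval is diminished.

diminished 5th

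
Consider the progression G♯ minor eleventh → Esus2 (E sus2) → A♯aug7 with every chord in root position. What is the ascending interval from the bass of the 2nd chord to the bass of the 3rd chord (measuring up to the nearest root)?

The roots are E and A♯.
4 letter names make it a fourth; at 6 semitones (a half step wider than perfect) the quality is augmented.

A4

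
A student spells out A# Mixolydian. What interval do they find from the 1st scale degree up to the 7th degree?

minor seventh

A# mixolydian: A# B# C## D# E# F## G#.
1st scale degree = A#; 7th scale degree = G#.
A# up to G# is 10 semitones, a half step narrower than a major seventh, so the interval is minor.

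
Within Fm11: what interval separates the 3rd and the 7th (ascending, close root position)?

perfect fifth

The chord tones of Fm11 (F minor eleventh) are F A♭ C E♭ G B♭.
That puts A♭ below E♭.
From A♭ to E♭ is 7 semitones, exactly the perfect fifth.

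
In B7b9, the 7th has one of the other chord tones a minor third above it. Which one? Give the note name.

B7b9 (B dominant seventh flat nine): B D♯ F♯ A C.
The 7th is A. A minor third above A is C.
C is the chord's 9th.

C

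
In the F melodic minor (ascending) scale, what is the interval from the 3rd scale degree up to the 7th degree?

F melodic minor: F G Ab Bb C D E.
That puts Ab below E.
From Ab to E: 8 semitones over a fifth = augmented.

augmented fifth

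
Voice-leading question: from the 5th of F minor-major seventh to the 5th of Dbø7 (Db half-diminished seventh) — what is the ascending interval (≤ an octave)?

F minor-major seventh has C as its 5th, and Dbø7 (Db half-diminished seventh) has Abb as its 5th.
From C to Abb: 7 semitones over a sixth = diminished.

diminished sixth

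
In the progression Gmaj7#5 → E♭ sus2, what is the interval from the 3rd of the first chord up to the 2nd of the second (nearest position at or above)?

diminished 5th

Gmaj7#5 has B as its 3rd, and E♭ sus2 has F as its 2nd.
5 letter names make it a fifth; at 6 semitones (a half step narrower than perfect) the quality is diminished.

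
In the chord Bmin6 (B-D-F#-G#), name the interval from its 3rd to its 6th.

augmented fourth

That puts D below G#.
D up to G# is 6 semitones, a half step wider than a perfect fourth, so the interval is augmented.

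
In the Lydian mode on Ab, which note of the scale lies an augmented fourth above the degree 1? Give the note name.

The scale is Ab Bb C D Eb F G.
The degree 1 is Ab; an augmented fourth above that is D — scale degree 4.

D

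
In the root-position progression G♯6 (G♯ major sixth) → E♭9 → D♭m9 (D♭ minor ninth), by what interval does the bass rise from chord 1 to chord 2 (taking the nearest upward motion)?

The roots are G♯ and E♭.
6 letter names make it a sixth; at 7 semitones (a whole step narrower than major) the quality is diminished.

diminished sixth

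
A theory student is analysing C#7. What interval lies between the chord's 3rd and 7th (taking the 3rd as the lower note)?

The chord tones of C# dominant seventh are C# E# G# B.
So we need the interval from E# up to B.
5 letter names make it a fifth; at 6 semitones (a half step narrower than perfect) the quality is diminished.
This 3–7 tritone is the characteristic tension at the heart of the dominant sound.

diminished 5th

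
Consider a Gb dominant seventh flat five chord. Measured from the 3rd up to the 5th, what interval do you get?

d3

Spelling the chord: Gb Bb Dbb Fb.
3rd = Bb; 5th = Dbb.
3 letter names make it a third; at 2 semitones (a whole step narrower than major) the quality is diminished.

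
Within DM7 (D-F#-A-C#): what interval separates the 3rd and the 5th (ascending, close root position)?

minor 3rd

3rd = F#; 5th = A.
F# up to A is 3 semitones, a half step narrower than a major third, so the interval is minor.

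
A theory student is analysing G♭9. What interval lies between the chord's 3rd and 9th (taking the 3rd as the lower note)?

G♭9: G♭, B♭, D♭, F♭, A♭.
So we need the interval from B♭ up to A♭.
B♭ up to A♭ is 10 semitones, a half step narrower than a major seventh, so the interval is minor.

minor 7th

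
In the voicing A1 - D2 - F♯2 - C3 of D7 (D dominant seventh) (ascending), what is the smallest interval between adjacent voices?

Adjacent intervals: A1→D2 = perfect fourth; D2→F♯2 = major third; F♯2→C3 = diminished fifth.
The smallest is D2 to F♯2, a major third (4 semitones).

major third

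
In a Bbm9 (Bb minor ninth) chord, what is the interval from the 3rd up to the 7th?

Spelling the chord: Bb–Db–F–Ab–C.
The 3rd is Db and the 7th is Ab.
From Db to Ab is 7 semitones, exactly the perfect fifth.

perfect fifth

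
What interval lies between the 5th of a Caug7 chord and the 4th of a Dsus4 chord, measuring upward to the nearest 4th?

diminished 8th

Caug7 has G# as its 5th, and Dsus4 has G as its 4th.
8 letter names make it an octave; at 11 semitones (a half step narrower than perfect) the quality is diminished.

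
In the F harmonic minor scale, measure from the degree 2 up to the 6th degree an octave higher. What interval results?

diminished twelfth

F harmonic minor: F G Ab Bb C Db E.
Degree 2 = G; 6th degree (up an octave) = Db.
From G to Db: 18 semitones over a twelfth = diminished.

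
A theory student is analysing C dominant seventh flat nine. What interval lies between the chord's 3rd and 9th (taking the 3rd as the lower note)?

C7b9 is spelled C–E–G–B♭–D♭.
The 3rd is E and the 9th is D♭.
7 letter names make it a seventh; at 9 semitones (a whole step narrower than major) the quality is diminished.

diminished seventh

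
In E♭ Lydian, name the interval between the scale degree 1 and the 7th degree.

Spelling E♭ Lydian: E♭ F G A B♭ C D.
The scale degree 1 is E♭ and the 7th degree is D.
E♭ up to D spans 7 letter names and 11 semitones — a major seventh.

major 7th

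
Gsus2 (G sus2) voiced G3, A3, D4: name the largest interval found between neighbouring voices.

Adjacent intervals: G3→A3 = major second; A3→D4 = perfect fourth.
The largest is A3 to D4, a perfect fourth (5 semitones).

P4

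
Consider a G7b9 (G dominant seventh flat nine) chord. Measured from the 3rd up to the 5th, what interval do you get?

G7b9 (G dominant seventh flat nine): G-B-D-F-Ab.
So we need the interval from B up to D.
3 letter names make it a third; at 3 semitones (a half step narrower than major) the quality is minor.

minor third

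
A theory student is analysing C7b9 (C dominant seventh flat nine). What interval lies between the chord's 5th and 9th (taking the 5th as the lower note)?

diminished fifth

C7b9 is spelled C-E-G-Bb-Db.
That puts G below Db.
G up to Db is 6 semitones, a half step narrower than a perfect fifth, so the interval is diminished.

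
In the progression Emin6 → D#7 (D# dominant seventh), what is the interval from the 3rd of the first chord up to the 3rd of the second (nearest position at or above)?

Emin6 has G as its 3rd, and D#7 (D# dominant seventh) has F## as its 3rd.
7 letter names make it a seventh; at 12 semitones (a half step wider than major) the quality is augmented.

augmented seventh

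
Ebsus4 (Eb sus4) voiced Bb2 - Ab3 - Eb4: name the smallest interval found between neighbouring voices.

perfect fifth

Adjacent intervals: Bb2→Ab3 = minor seventh; Ab3→Eb4 = perfect fifth.
The smallest is Ab3 to Eb4, a perfect fifth (7 semitones).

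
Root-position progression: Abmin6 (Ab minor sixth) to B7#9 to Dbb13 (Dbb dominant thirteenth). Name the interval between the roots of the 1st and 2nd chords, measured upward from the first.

augmented 2nd

The roots are Ab and B.
2 letter names make it a second; at 3 semitones (a half step wider than major) the quality is augmented.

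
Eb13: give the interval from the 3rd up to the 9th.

Spelling the chord: Eb–G–Bb–Db–F–C.
The 3rd is G and the 9th is F.
G up to F is 10 semitones, a half step narrower than a major seventh, so the interval is minor.

minor seventh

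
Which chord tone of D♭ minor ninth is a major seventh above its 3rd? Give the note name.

D♭m9 is spelled D♭ F♭ A♭ C♭ E♭.
The 3rd is F♭. A major seventh above F♭ is E♭.
E♭ is the chord's 9th.

Eb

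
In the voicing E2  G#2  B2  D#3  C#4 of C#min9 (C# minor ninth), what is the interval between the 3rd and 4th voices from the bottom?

Those voices are B2 and D#3.
B up to D# spans 3 letter names and 4 semitones — a major third.

major 3rd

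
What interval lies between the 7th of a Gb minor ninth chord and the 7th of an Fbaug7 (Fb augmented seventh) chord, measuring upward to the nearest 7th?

minor seventh

Gb minor ninth has Fb as its 7th, and Fbaug7 (Fb augmented seventh) has Ebb as its 7th.
Fb up to Ebb is 10 semitones, a half step narrower than a major seventh, so the interval is minor.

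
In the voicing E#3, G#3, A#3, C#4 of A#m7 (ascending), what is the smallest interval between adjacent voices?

Adjacent intervals: E#3→G#3 = minor third; G#3→A#3 = major second; A#3→C#4 = minor third.
The smallest is G#3 to A#3, a major second (2 semitones).

M2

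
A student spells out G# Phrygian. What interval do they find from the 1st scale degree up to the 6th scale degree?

m6

Spelling G# Phrygian: G# A B C# D# E F#.
So we need the interval from G# up to E.
G# up to E is 8 semitones, a half step narrower than a major sixth, so the interval is minor.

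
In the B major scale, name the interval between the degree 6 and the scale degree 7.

M2

B major: B C# D# E F# G# A#.
Degree 6 = G#; degree 7 = A#.
G# up to A# spans 2 letter names and 2 semitones — a major second.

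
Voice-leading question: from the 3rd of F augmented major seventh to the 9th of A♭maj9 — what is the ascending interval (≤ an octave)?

minor second

The 3rd of F augmented major seventh is A; the 9th of A♭maj9 is B♭.
2 letter names make it a second; at 1 semitone (a half step narrower than major) the quality is minor.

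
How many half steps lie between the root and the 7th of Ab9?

10

The chord tones of Ab dominant ninth are Ab, C, Eb, Gb, Bb.
Ab to Gb is a minor seventh: 10 semitones.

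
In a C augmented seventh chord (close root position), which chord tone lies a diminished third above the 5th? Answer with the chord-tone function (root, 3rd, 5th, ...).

The chord tones of C+7 are C, E, G♯, B♭.
The 5th is G♯. A diminished third above G♯ is B♭.
B♭ is the chord's 7th.

7th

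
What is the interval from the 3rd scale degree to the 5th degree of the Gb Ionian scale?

The scale runs Gb Ab Bb Cb Db Eb F.
That puts Bb below Db.
From Bb to Db: 3 semitones over a third = minor.

m3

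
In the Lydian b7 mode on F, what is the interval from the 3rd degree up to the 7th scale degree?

d5

Spelling the Lydian b7 mode on F: F G A B C D Eb.
So we need the interval from A up to Eb.
From A to Eb: 6 semitones over a fifth = diminished.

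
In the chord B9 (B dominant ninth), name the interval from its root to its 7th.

Spelling the chord: B, D♯, F♯, A, C♯.
The root is B and the 7th is A.
7 letter names make it a seventh; at 10 semitones (a half step narrower than major) the quality is minor.

minor seventh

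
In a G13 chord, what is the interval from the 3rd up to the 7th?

diminished fifth

The chord tones of G dominant thirteenth are G, B, D, F, A, E.
3rd = B; 7th = F.
B up to F is 6 semitones, a half step narrower than a perfect fifth, so the interval is diminished.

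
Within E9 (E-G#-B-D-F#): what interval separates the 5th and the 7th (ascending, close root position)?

The 5th is B and the 7th is D.
From B to D: 3 semitones over a third = minor.

minor third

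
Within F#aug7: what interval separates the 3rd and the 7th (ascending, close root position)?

d5

F#+7 (F# augmented seventh): F#–A#–C##–E.
3rd = A#; 7th = E.
A# up to E is 6 semitones, a half step narrower than a perfect fifth, so the interval is diminished.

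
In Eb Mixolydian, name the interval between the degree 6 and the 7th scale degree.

minor second

The scale runs Eb F G Ab Bb C Db.
The degree 6 is C and the scale degree 7 is Db.
2 letter names make it a second; at 1 semitone (a half step narrower than major) the quality is minor.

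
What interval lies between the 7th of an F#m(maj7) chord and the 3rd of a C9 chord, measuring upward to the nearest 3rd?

diminished 8th

The 7th of F#m(maj7) is E#; the 3rd of C9 is E.
8 letter names make it an octave; at 11 semitones (a half step narrower than perfect) the quality is diminished.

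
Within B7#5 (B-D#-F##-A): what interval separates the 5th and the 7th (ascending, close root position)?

diminished third

That puts F## below A.
From F## to A: 2 semitones over a third = diminished.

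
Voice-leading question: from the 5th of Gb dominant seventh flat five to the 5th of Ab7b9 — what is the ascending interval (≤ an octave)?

augmented 2nd

Gb dominant seventh flat five has Dbb as its 5th, and Ab7b9 has Eb as its 5th.
Dbb up to Eb is 3 semitones, a half step wider than a major second, so the interval is augmented.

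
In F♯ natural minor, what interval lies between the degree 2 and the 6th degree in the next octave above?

The scale runs F♯ G♯ A B C♯ D E.
The degree 2 is G♯ and the degree 6 (up an octave) is D.
From G♯ to D: 18 semitones over a twelfth = diminished.

d12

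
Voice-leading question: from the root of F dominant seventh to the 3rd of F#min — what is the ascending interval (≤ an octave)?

major third

The root of F dominant seventh is F; the 3rd of F#min is A.
From F to A is 4 semitones, exactly the major third.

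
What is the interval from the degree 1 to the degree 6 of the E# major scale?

M6

The scale runs E# F## G## A# B# C## D##.
That puts E# below C##.
Counting 6 letters and 9 half steps from E# gives a major sixth.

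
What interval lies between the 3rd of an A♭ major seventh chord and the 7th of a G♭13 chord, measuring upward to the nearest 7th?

diminished fourth

The 3rd of A♭ major seventh is C; the 7th of G♭13 is F♭.
4 letter names make it a fourth; at 4 semitones (a half step narrower than perfect) the quality is diminished.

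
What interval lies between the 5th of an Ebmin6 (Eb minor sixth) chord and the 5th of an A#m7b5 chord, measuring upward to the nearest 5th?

Ebmin6 (Eb minor sixth) has Bb as its 5th, and A#m7b5 has E as its 5th.
4 letter names make it a fourth; at 6 semitones (a half step wider than perfect) the quality is augmented.

augmented fourth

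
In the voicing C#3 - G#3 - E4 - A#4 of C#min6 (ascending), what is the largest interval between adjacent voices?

Adjacent intervals: C#3→G#3 = perfect fifth; G#3→E4 = minor sixth; E4→A#4 = augmented fourth.
The largest is G#3 to E4, a minor sixth (8 semitones).

m6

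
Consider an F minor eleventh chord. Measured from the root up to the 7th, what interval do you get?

m7

Spelling the chord: F Ab C Eb G Bb.
That puts F below Eb.
F up to Eb is 10 semitones, a half step narrower than a major seventh, so the interval is minor.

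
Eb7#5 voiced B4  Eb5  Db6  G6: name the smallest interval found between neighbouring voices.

Adjacent intervals: B4→Eb5 = diminished fourth; Eb5→Db6 = minor seventh; Db6→G6 = augmented fourth.
The smallest is B4 to Eb5, a diminished fourth (4 semitones).

diminished fourth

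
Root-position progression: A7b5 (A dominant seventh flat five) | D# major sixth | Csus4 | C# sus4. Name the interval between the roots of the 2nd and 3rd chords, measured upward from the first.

The roots are D# and C.
From D# to C: 9 semitones over a seventh = diminished.

diminished seventh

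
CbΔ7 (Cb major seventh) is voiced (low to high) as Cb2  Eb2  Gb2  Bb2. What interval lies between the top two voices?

Those voices are Gb2 and Bb2.
Counting 3 letters and 4 half steps from Gb gives a major third.

major third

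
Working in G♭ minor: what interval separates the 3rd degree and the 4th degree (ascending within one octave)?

major second

Spelling G♭ minor: G♭ A♭ B𝄫 C♭ D♭ E𝄫 F♭.
3rd degree = B𝄫; 4th degree = C♭.
B𝄫 up to C♭ spans 2 letter names and 2 semitones — a major second.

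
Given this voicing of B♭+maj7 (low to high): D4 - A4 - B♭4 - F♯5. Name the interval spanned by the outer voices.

M10

The outer voices are D4 and F♯5.
Counting 10 letters and 16 half steps from D gives a major tenth.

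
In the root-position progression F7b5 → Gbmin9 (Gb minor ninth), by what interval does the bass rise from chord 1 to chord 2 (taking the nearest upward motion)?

The roots are F and Gb.
From F to Gb: 1 semitone over a second = minor.

m2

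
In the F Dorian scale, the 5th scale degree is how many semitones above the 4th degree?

2

The scale is F G Ab Bb C D Eb.
Bb up to C is a major second — 2 semitones.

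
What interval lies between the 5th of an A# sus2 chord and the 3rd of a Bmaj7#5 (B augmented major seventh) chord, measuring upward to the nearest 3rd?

m7

The 5th of A# sus2 is E#; the 3rd of Bmaj7#5 (B augmented major seventh) is D#.
From E# to D#: 10 semitones over a seventh = minor.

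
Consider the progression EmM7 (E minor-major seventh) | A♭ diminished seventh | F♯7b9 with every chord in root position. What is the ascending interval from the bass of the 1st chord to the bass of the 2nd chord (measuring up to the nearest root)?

diminished fourth

The roots are E and A♭.
E up to A♭ is 4 semitones, a half step narrower than a perfect fourth, so the interval is diminished.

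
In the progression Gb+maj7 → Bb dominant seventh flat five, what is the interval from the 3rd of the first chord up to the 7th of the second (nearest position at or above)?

minor 7th

The 3rd of Gb+maj7 is Bb; the 7th of Bb dominant seventh flat five is Ab.
7 letter names make it a seventh; at 10 semitones (a half step narrower than major) the quality is minor.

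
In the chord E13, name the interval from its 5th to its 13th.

major ninth

E13 (E dominant thirteenth): E–G♯–B–D–F♯–C♯.
That puts B below C♯.
From B to C♯ is 14 semitones, exactly the major ninth.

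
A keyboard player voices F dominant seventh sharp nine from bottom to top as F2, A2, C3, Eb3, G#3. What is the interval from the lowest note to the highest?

augmented ninth

The outer voices are F2 and G#3.
9 letter names make it a ninth; at 15 semitones (a half step wider than major) the quality is augmented.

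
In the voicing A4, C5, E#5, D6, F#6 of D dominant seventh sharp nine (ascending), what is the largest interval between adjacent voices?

Adjacent intervals: A4→C5 = minor third; C5→E#5 = augmented third; E#5→D6 = diminished seventh; D6→F#6 = major third.
The largest is E#5 to D6, a diminished seventh (9 semitones).

diminished seventh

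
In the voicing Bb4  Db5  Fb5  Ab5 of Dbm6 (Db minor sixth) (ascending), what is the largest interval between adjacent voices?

Adjacent intervals: Bb4→Db5 = minor third; Db5→Fb5 = minor third; Fb5→Ab5 = major third.
The largest is Fb5 to Ab5, a major third (4 semitones).

major third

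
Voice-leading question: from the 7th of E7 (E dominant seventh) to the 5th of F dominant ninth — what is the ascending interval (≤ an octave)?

E7 (E dominant seventh) has D as its 7th, and F dominant ninth has C as its 5th.
From D to C: 10 semitones over a seventh = minor.

minor seventh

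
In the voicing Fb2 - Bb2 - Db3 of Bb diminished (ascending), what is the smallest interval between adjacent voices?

Adjacent intervals: Fb2→Bb2 = augmented fourth; Bb2→Db3 = minor third.
The smallest is Bb2 to Db3, a minor third (3 semitones).

minor third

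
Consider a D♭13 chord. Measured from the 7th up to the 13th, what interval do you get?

The chord tones of D♭13 (D♭ dominant thirteenth) are D♭-F-A♭-C♭-E♭-B♭.
So we need the interval from C♭ up to B♭.
Counting 7 letters and 11 half steps from C♭ gives a major seventh.

major seventh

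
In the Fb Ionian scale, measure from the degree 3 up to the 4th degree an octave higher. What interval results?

Fb major: Fb Gb Ab Bbb Cb Db Eb.
So we need the interval from Ab up to Bbb.
Ab up to Bbb is 13 semitones, a half step narrower than a major ninth, so the interval is minor.

minor ninth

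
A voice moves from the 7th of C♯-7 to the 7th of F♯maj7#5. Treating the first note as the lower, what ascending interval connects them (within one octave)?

The 7th of C♯-7 is B; the 7th of F♯maj7#5 is E♯.
From B to E♯: 6 semitones over a fourth = augmented.

augmented 4th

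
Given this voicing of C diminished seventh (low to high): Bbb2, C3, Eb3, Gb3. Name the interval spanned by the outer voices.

The outer voices are Bbb2 and Gb3.
From Bbb to Gb is 9 semitones, exactly the major sixth.

major sixth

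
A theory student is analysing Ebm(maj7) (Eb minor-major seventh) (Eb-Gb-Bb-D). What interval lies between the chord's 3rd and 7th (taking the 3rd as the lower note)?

augmented 5th

3rd = Gb; 7th = D.
Gb up to D is 8 semitones, a half step wider than a perfect fifth, so the interval is augmented.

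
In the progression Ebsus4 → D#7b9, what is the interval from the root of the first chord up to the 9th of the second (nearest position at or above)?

The root of Ebsus4 is Eb; the 9th of D#7b9 is E.
Eb up to E is 1 semitone, a half step wider than a perfect unison, so the interval is augmented.

augmented unison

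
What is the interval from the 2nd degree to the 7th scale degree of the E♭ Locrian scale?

Spelling the E♭ Locrian scale: E♭ F♭ G♭ A♭ B𝄫 C♭ D♭.
The 2nd degree is F♭ and the 7th degree is D♭.
Counting 6 letters and 9 half steps from F♭ gives a major sixth.

major 6th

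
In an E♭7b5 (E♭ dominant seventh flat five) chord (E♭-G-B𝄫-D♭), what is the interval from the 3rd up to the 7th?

d5

That puts G below D♭.
5 letter names make it a fifth; at 6 semitones (a half step narrower than perfect) the quality is diminished.
This 3–7 tritone is the characteristic tension at the heart of the dominant sound.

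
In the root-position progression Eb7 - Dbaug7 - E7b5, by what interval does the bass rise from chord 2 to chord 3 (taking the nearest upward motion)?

augmented 2nd

The roots are Db and E.
Db up to E is 3 semitones, a half step wider than a major second, so the interval is augmented.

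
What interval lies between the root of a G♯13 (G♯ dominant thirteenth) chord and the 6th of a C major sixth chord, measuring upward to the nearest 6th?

The root of G♯13 (G♯ dominant thirteenth) is G♯; the 6th of C major sixth is A.
From G♯ to A: 1 semitone over a second = minor.

minor second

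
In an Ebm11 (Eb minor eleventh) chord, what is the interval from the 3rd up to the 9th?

major 7th

Eb minor eleventh is spelled Eb–Gb–Bb–Db–F–Ab.
The 3rd is Gb and the 9th is F.
From Gb to F is 11 semitones, exactly the major seventh.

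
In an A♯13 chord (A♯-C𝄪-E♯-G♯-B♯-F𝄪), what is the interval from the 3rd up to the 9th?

minor seventh

The 3rd is C𝄪 and the 9th is B♯.
C𝄪 up to B♯ is 10 semitones, a half step narrower than a major seventh, so the interval is minor.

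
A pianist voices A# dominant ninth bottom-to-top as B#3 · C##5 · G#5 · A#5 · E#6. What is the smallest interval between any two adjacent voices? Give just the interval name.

Adjacent intervals: B#3→C##5 = major ninth; C##5→G#5 = diminished fifth; G#5→A#5 = major second; A#5→E#6 = perfect fifth.
The smallest is G#5 to A#5, a major second (2 semitones).

major 2nd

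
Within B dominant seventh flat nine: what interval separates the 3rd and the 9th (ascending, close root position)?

Spelling the chord: B D♯ F♯ A C.
So we need the interval from D♯ up to C.
D♯ up to C is 9 semitones, a whole step narrower than a major seventh, so the interval is diminished.

diminished 7th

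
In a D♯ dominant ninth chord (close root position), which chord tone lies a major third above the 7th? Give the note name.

E#

The chord tones of D♯9 are D♯–F𝄪–A♯–C♯–E♯.
The 7th is C♯. A major third above C♯ is E♯.
E♯ is the chord's 9th.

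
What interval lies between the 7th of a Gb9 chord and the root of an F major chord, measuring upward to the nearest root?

The 7th of Gb9 is Fb; the root of F major is F.
Fb up to F is 1 semitone, a half step wider than a perfect unison, so the interval is augmented.

A1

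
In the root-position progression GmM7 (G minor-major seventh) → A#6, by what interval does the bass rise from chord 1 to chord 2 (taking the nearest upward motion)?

The roots are G and A#.
2 letter names make it a second; at 3 semitones (a half step wider than major) the quality is augmented.

augmented second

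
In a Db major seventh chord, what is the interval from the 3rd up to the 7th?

The chord tones of DbΔ7 are Db–F–Ab–C.
The 3rd is F and the 7th is C.
F up to C spans 5 letter names and 7 semitones — a perfect fifth.

perfect fifth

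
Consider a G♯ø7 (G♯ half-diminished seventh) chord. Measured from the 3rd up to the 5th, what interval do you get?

The chord tones of G♯ø7 (G♯ half-diminished seventh) are G♯, B, D, F♯.
That puts B below D.
3 letter names make it a third; at 3 semitones (a half step narrower than major) the quality is minor.

minor third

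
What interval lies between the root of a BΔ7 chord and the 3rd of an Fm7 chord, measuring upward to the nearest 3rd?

diminished 7th

BΔ7 has B as its root, and Fm7 has Ab as its 3rd.
7 letter names make it a seventh; at 9 semitones (a whole step narrower than major) the quality is diminished.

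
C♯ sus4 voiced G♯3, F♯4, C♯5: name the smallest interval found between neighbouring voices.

Adjacent intervals: G♯3→F♯4 = minor seventh; F♯4→C♯5 = perfect fifth.
The smallest is F♯4 to C♯5, a perfect fifth (7 semitones).

P5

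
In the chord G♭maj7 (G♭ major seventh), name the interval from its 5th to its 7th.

The chord tones of G♭maj7 (G♭ major seventh) are G♭, B♭, D♭, F.
5th = D♭; 7th = F.
D♭ up to F spans 3 letter names and 4 semitones — a major third.

major third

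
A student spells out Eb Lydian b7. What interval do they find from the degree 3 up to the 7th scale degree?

Spelling Eb Lydian b7: Eb F G A Bb C Db.
Degree 3 = G; scale degree 7 = Db.
G up to Db is 6 semitones, a half step narrower than a perfect fifth, so the interval is diminished.

diminished fifth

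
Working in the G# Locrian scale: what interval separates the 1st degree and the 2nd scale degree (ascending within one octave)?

G# locrian: G# A B C# D E F#.
1st degree = G#; scale degree 2 = A.
2 letter names make it a second; at 1 semitone (a half step narrower than major) the quality is minor.

minor second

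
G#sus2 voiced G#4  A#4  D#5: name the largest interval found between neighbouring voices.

Adjacent intervals: G#4→A#4 = major second; A#4→D#5 = perfect fourth.
The largest is A#4 to D#5, a perfect fourth (5 semitones).

perfect 4th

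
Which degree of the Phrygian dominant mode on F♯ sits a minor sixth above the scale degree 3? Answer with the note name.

F#

The scale is F♯ G A♯ B C♯ D E.
The scale degree 3 is A♯; a minor sixth above that is F♯ — scale degree 1.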